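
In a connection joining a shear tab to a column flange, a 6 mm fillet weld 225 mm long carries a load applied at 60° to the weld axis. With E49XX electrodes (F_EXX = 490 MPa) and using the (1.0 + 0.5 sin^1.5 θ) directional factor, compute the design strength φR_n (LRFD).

φR_n ≈ 295 kN

t_e = 0.707 × 6 = 4.242 mm; A_we = 4.242 × 225 = 954.5 mm².
Directional factor: 1.0 + 0.5 sin^1.5(60°) = 1.403.
F_nw = 0.6 × 490 × 1.403 = 412.5 MPa.
φR_n = 0.75 × 412.5 × 954.5 × 10⁻³ = 295.3 kN.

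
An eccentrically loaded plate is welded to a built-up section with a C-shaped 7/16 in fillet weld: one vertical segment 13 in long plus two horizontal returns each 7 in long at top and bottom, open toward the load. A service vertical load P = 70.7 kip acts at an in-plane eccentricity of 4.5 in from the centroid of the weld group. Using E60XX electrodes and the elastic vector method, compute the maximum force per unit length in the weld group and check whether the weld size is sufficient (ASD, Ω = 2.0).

E60XX → F_EXX = 60 ksi.
Total weld length L_w = 27 in. Treat welds as unit-width lines.
Centroid: x̄ = 2×7×3.5 / 27 = 1.815 in from the vertical weld.
Polar moment about centroid: J = I_x + I_y = [13³/12 + 2×7×6.5²] + [13×1.815² + 2(7³/12 + 7×1.685²)] = 914.3 in³.
Direct shear f_v = P/L_w = 70.7 / 27 = 2.619 kip/in (vertical).
Torsion M = P·e = 70.7 × 4.5 = 318.15 kip·in.
Critical point at (x, y) = (5.185, 6.5) from centroid. f_tx = M·y/J = 2.262 kip/in; f_ty = M·x/J = 1.804 kip/in.
Resultant f_max = √[f_tx² + (f_v + f_ty)²] = √[2.262² + (2.619 + 1.804)²] = 4.968 kip/in.
Capacity per unit length: r_n/Ω = (1/2.0) × 0.6 × 60 × (0.707 × 0.4375) = 5.568 kip/in.
4.968 ≤ 5.568 → adequate.

f_max ≈ 4.97 kip/in; adequate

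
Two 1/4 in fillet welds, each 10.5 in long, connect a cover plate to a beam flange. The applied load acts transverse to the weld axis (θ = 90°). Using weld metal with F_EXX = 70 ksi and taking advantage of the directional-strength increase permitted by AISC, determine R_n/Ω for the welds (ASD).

t_e = 0.707 × 0.25 = 0.1767 in; A_we = 0.1767 × 21 = 3.712 in².
Directional factor: 1.0 + 0.5 sin^1.5(90°) = 1.5.
F_nw = 0.6 × 70 × 1.5 = 63 ksi.
R_n/Ω = (63 × 3.712) / 2.0 = 116.9 kip.

R_n/Ω ≈ 117 kip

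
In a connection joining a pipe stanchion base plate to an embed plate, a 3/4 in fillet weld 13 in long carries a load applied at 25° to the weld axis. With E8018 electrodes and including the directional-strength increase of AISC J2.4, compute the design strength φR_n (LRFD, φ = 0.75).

φR_n ≈ 282 kips

E80XX → F_EXX = 80 ksi.
t_e = 0.707 × 0.75 = 0.5302 in; A_we = 0.5302 × 13 = 6.893 in².
Directional factor: 1.0 + 0.5 sin^1.5(25°) = 1.137.
F_nw = 0.6 × 80 × 1.137 = 54.59 ksi.
φR_n = 0.75 × 54.59 × 6.893 = 282.2 kips.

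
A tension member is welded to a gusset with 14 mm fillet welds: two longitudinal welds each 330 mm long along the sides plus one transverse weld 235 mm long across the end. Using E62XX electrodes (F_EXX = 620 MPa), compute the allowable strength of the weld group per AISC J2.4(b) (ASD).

R_n/Ω ≈ 1680 kN

t_e = 0.707 × 14 = 9.898 mm.
R_nwl = 0.6 × 620 × 9.898 × 660 × 10⁻³ = 2430 kN (longitudinal, 2 welds).
R_nwt = 0.6 × 620 × 9.898 × 235 × 10⁻³ = 865.3 kN (transverse, base value).
(i) R_nwl + R_nwt = 3295 kN; (ii) 0.85 R_nwl + 1.5 R_nwt = 3364 kN.
R_n = max = 3364 kN [governs: (ii)]; R_n/Ω = 1682 kN.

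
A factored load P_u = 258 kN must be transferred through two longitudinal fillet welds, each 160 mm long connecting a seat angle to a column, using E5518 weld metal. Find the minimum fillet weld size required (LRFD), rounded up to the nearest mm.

w = 5 mm

E55XX → F_EXX = 550 MPa.
Total weld length L = 320 mm.
Required throat t_e = P_u / (φ × 0.6 F_EXX × L) = 258 / (0.75 × 0.6 × 550 × 320 × 10⁻³) = 3.258 mm.
Required leg w = t_e / 0.707 = 4.608 mm → use 5 mm.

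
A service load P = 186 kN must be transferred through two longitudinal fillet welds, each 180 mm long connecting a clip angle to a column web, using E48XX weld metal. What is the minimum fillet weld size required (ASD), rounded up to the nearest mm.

E48XX → F_EXX = 480 MPa.
Total weld length L = 360 mm.
Required throat t_e = P × Ω / (0.6 F_EXX × L) = 186 × 2.0 / (0.6 × 480 × 360 × 10⁻³) = 3.588 mm.
Required leg w = t_e / 0.707 = 5.075 mm → use 6 mm.

w = 6 mm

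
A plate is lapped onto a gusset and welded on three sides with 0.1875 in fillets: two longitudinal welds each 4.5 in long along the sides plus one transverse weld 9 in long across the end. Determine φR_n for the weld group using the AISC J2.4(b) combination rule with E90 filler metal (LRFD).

E90XX → F_EXX = 90 ksi.
t_e = 0.707 × 0.1875 = 0.1326 in.
R_nwl = 0.6 × 90 × 0.1326 × 9 = 64.43 kips (longitudinal, 2 welds).
R_nwt = 0.6 × 90 × 0.1326 × 9 = 64.43 kips (transverse, base value).
(i) R_nwl + R_nwt = 128.9 kips; (ii) 0.85 R_nwl + 1.5 R_nwt = 151.4 kips.
R_n = max = 151.4 kips [governs: (ii)]; φR_n = 113.5 kips.

φR_n ≈ 114 kips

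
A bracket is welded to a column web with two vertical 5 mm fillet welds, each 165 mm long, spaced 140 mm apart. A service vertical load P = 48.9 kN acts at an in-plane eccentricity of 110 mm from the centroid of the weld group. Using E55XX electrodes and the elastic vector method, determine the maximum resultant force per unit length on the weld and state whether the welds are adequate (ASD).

f_max ≈ 360 N/mm; adequate

E55XX → F_EXX = 550 MPa.
Total weld length L_w = 330 mm. Treat welds as unit-width lines.
Polar moment about centroid: J = 2[d³/12 + d(b/2)²] = 2[165³/12 + 165×70²] = 2366000 mm³.
Direct shear f_v = P/L_w = 48.9×10³ / 330 = 148.2 N/mm (vertical).
Torsion M = P·e = 48.9×10³ × 110 = 5379000 N·mm.
Critical point at (x, y) = (70, 82.5) from centroid. f_tx = M·y/J = 187.6 N/mm; f_ty = M·x/J = 159.2 N/mm.
Resultant f_max = √[f_tx² + (f_v + f_ty)²] = √[187.6² + (148.2 + 159.2)²] = 360.1 N/mm.
Capacity per unit length: r_n/Ω = (1/2.0) × 0.6 × 550 × (0.707 × 5) = 583.3 N/mm.
360.1 ≤ 583.3 → adequate.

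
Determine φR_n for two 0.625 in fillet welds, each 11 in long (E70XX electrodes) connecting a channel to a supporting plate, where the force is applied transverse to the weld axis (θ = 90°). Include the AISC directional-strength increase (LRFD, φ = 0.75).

E70XX → F_EXX = 70 ksi.
t_e = 0.707 × 0.625 = 0.4419 in; A_we = 0.4419 × 22 = 9.721 in².
Directional factor: 1.0 + 0.5 sin^1.5(90°) = 1.5.
F_nw = 0.6 × 70 × 1.5 = 63 ksi.
φR_n = 0.75 × 63 × 9.721 = 459.3 kips.

φR_n ≈ 459 kips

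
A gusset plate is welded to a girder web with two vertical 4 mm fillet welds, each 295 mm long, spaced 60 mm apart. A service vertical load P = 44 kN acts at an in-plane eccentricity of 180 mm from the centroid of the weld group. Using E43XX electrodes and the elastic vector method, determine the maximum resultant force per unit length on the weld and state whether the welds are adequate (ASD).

f_max ≈ 273 N/mm; adequate

E43XX → F_EXX = 430 MPa.
Total weld length L_w = 590 mm. Treat welds as unit-width lines.
Polar moment about centroid: J = 2[d³/12 + d(b/2)²] = 2[295³/12 + 295×30²] = 4810000 mm³.
Direct shear f_v = P/L_w = 44×10³ / 590 = 74.58 N/mm (vertical).
Torsion M = P·e = 44×10³ × 180 = 7920000 N·mm.
Critical point at (x, y) = (30, 147.5) from centroid. f_tx = M·y/J = 242.9 N/mm; f_ty = M·x/J = 49.4 N/mm.
Resultant f_max = √[f_tx² + (f_v + f_ty)²] = √[242.9² + (74.58 + 49.4)²] = 272.7 N/mm.
Capacity per unit length: r_n/Ω = (1/2.0) × 0.6 × 430 × (0.707 × 4) = 364.8 N/mm.
272.7 ≤ 364.8 → adequate.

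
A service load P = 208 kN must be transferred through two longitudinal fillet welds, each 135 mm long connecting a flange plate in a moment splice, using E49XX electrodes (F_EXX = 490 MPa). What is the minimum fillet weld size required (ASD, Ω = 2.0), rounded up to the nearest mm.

w = 8 mm

Total weld length L = 270 mm.
Required throat t_e = P × Ω / (0.6 F_EXX × L) = 208 × 2.0 / (0.6 × 490 × 270 × 10⁻³) = 5.241 mm.
Required leg w = t_e / 0.707 = 7.412 mm → use 8 mm.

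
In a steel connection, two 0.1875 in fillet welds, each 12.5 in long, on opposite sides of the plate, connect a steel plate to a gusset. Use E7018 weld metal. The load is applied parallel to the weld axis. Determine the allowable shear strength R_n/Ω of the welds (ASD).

R_n/Ω ≈ 69.6 kip

E70XX → F_EXX = 70 ksi.
Effective throat t_e = 0.707 × 0.1875 = 0.1326 in.
Total length L = 25 in; A_we = 0.1326 × 25 = 3.314 in².
F_nw = 0.6 F_EXX = 0.6 × 70 = 42 ksi.
R_n = 42 × 3.314 = 139.2 kip; R_n/Ω = 139.2/2.0 = 69.6 kip.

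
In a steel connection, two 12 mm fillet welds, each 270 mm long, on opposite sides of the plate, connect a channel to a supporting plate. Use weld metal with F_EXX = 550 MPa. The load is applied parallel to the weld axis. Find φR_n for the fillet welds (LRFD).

Effective throat t_e = 0.707 × 12 = 8.484 mm.
Total length L = 540 mm; A_we = 8.484 × 540 = 4581 mm².
F_nw = 0.6 F_EXX = 0.6 × 550 = 330 MPa.
φR_n = 0.75 × 330 × 4581 × 10⁻³ = 1134 kN.

φR_n ≈ 1130 kN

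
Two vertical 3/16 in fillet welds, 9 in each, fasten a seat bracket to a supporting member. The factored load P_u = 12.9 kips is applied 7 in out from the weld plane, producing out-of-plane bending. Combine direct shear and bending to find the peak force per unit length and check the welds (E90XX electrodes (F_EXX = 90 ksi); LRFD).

f_max ≈ 3.42 kip/in; adequate

L_w = 2 × 9 = 18 in; section modulus (unit throat) S = 2 × L²/6 = 27 in².
Direct shear f_v = P/L_w = 12.9/18 = 0.7167 kip/in.
Moment M = P × e = 12.9 × 7 = 90.3 kip·in; bending f_b = M/S = 3.344 kip/in.
f_max = √(f_v² + f_b²) = √(0.7167² + 3.344²) = 3.42 kip/in.
φr_n = 0.75 × 0.6 × 90 × (0.707 × 0.1875) = 5.369 kip/in → adequate.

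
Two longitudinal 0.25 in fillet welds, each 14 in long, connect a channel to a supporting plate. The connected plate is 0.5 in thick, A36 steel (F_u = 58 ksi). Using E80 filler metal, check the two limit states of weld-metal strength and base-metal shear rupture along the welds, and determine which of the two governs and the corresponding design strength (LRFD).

φR_n ≈ 178 kip (weld metal governs)

E80XX → F_EXX = 80 ksi.
t_e = 0.707 × 0.25 = 0.1767 in; L = 28 in.
Weld metal: φR_n = 0.75 × 0.6 × 80 × 0.1767 × 28 = 178.2 kip.
Base metal (shear rupture): φR_n = 0.75 × 0.6 × 58 × 0.5 × 28 = 365.4 kip.
Governing: weld metal.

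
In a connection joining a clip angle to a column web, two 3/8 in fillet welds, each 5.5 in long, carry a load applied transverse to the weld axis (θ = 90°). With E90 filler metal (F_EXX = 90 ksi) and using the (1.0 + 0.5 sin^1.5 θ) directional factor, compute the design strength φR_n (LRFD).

t_e = 0.707 × 0.375 = 0.2651 in; A_we = 0.2651 × 11 = 2.916 in².
Directional factor: 1.0 + 0.5 sin^1.5(90°) = 1.5.
F_nw = 0.6 × 90 × 1.5 = 81 ksi.
φR_n = 0.75 × 81 × 2.916 = 177.2 kip.

φR_n ≈ 177 kip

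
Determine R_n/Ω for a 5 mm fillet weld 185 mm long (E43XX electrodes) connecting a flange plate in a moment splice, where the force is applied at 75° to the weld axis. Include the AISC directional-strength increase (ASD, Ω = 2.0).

E43XX → F_EXX = 430 MPa.
t_e = 0.707 × 5 = 3.535 mm; A_we = 3.535 × 185 = 654 mm².
Directional factor: 1.0 + 0.5 sin^1.5(75°) = 1.475.
F_nw = 0.6 × 430 × 1.475 = 380.5 MPa.
R_n/Ω = (380.5 × 654) / 2.0 × 10⁻³ = 124.4 kN.

R_n/Ω ≈ 124 kN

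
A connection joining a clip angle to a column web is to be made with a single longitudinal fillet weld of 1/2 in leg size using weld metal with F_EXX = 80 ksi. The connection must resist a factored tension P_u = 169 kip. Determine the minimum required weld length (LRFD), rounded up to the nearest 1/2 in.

Throat t_e = 0.707 × 0.5 = 0.3535 in.
φr_n = 0.75 × 0.6 × 80 × 0.3535 = 12.73 kip/in.
L_req = P_u / φr_n = 169 / 12.73 = 13.28 in total.
Round up → use L = 13.5 in.

L = 13.5 in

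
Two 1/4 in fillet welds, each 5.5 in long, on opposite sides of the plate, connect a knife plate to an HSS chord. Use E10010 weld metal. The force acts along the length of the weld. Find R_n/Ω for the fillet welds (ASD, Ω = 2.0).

E100XX → F_EXX = 100 ksi.
Effective throat t_e = 0.707 × 0.25 = 0.1767 in.
Total length L = 11 in; A_we = 0.1767 × 11 = 1.944 in².
F_nw = 0.6 F_EXX = 0.6 × 100 = 60 ksi.
R_n = 60 × 1.944 = 116.7 kips; R_n/Ω = 116.7/2.0 = 58.33 kips.

R_n/Ω ≈ 58.3 kips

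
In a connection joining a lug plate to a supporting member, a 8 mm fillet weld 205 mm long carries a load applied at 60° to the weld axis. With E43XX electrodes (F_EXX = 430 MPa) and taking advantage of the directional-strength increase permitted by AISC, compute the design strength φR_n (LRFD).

t_e = 0.707 × 8 = 5.656 mm; A_we = 5.656 × 205 = 1159 mm².
Directional factor: 1.0 + 0.5 sin^1.5(60°) = 1.403.
F_nw = 0.6 × 430 × 1.403 = 362 MPa.
φR_n = 0.75 × 362 × 1159 × 10⁻³ = 314.8 kN.

φR_n ≈ 315 kN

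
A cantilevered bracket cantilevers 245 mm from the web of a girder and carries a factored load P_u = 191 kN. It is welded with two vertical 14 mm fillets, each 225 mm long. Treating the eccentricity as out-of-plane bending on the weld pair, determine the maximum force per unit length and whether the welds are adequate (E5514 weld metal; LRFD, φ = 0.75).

f_max ≈ 2810 N/mm; NOT adequate

E55XX → F_EXX = 550 MPa.
L_w = 2 × 225 = 450 mm; section modulus (unit throat) S = 2 × L²/6 = 16880 mm².
Direct shear f_v = P/L_w = 191×10³/450 = 424.4 N/mm.
Moment M = P × e = 191×10³ × 245 = 46795000 N·mm; bending f_b = M/S = 2773 N/mm.
f_max = √(f_v² + f_b²) = √(424.4² + 2773²) = 2805 N/mm.
φr_n = 0.75 × 0.6 × 550 × (0.707 × 14) = 2450 N/mm → NOT adequate.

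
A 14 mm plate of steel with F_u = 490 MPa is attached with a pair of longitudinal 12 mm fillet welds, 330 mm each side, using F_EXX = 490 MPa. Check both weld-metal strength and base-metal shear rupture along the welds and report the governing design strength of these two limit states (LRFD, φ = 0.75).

t_e = 0.707 × 12 = 8.484 mm; L = 660 mm.
Weld metal: φR_n = 0.75 × 0.6 × 490 × 8.484 × 660 × 10⁻³ = 1235 kN.
Base metal (shear rupture): φR_n = 0.75 × 0.6 × 490 × 14 × 660 × 10⁻³ = 2037 kN.
Governing: weld metal.

φR_n ≈ 1230 kN (weld metal governs)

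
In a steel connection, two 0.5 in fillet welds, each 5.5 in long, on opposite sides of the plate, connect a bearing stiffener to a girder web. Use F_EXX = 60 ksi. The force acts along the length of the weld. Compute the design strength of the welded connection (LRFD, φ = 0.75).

Effective throat t_e = 0.707 × 0.5 = 0.3535 in.
Total length L = 11 in; A_we = 0.3535 × 11 = 3.888 in².
F_nw = 0.6 F_EXX = 0.6 × 60 = 36 ksi.
φR_n = 0.75 × 36 × 3.888 = 105 kips.

φR_n ≈ 105 kips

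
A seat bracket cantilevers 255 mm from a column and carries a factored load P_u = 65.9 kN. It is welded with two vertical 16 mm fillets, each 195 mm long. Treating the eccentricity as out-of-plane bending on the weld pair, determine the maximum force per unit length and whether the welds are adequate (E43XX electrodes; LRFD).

f_max ≈ 1340 N/mm; adequate

E43XX → F_EXX = 430 MPa.
L_w = 2 × 195 = 390 mm; section modulus (unit throat) S = 2 × L²/6 = 12680 mm².
Direct shear f_v = P/L_w = 65.9×10³/390 = 169 N/mm.
Moment M = P × e = 65.9×10³ × 255 = 16804000 N·mm; bending f_b = M/S = 1326 N/mm.
f_max = √(f_v² + f_b²) = √(169² + 1326²) = 1337 N/mm.
φr_n = 0.75 × 0.6 × 430 × (0.707 × 16) = 2189 N/mm → adequate.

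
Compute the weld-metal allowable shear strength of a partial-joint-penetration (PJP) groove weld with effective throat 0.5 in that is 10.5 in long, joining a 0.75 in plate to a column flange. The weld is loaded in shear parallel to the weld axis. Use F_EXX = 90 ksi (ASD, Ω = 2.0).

R_n/Ω ≈ 142 kip

Effective throat (given) t_e = 0.5 in.
A_we = 0.5 × 10.5 = 5.25 in².
F_nw = 0.6 F_EXX = 54 ksi.
R_n/Ω = (54 × 5.25) / 2.0 = 141.8 kip.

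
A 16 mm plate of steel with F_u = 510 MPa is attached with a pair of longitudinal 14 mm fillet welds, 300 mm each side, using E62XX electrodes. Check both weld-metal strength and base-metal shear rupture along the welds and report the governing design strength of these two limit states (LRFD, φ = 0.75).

φR_n ≈ 1660 kN (weld metal governs)

E62XX → F_EXX = 620 MPa.
t_e = 0.707 × 14 = 9.898 mm; L = 600 mm.
Weld metal: φR_n = 0.75 × 0.6 × 620 × 9.898 × 600 × 10⁻³ = 1657 kN.
Base metal (shear rupture): φR_n = 0.75 × 0.6 × 510 × 16 × 600 × 10⁻³ = 2203 kN.
Governing: weld metal.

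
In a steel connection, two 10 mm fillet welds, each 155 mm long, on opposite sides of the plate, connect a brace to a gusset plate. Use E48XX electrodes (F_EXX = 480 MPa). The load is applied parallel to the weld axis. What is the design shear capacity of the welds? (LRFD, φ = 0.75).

Effective throat t_e = 0.707 × 10 = 7.07 mm.
Total length L = 310 mm; A_we = 7.07 × 310 = 2192 mm².
F_nw = 0.6 F_EXX = 0.6 × 480 = 288 MPa.
φR_n = 0.75 × 288 × 2192 × 10⁻³ = 473.4 kN.

φR_n ≈ 473 kN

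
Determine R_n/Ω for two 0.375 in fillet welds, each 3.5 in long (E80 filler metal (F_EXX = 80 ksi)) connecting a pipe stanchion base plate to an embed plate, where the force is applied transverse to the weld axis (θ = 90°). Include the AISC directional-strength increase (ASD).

t_e = 0.707 × 0.375 = 0.2651 in; A_we = 0.2651 × 7 = 1.856 in².
Directional factor: 1.0 + 0.5 sin^1.5(90°) = 1.5.
F_nw = 0.6 × 80 × 1.5 = 72 ksi.
R_n/Ω = (72 × 1.856) / 2.0 = 66.81 kip.

R_n/Ω ≈ 66.8 kip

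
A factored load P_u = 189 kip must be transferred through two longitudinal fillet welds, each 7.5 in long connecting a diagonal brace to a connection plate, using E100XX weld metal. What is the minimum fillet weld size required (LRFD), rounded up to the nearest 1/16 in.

E100XX → F_EXX = 100 ksi.
Total weld length L = 15 in.
Required throat t_e = P_u / (φ × 0.6 F_EXX × L) = 189 / (0.75 × 0.6 × 100 × 15) = 0.28 in.
Required leg w = t_e / 0.707 = 0.396 in → use 7/16 in.

w = 7/16 in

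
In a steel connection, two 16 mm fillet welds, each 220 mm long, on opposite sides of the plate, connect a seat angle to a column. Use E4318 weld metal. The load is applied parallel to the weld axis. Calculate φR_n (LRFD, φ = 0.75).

φR_n ≈ 963 kN

E43XX → F_EXX = 430 MPa.
Effective throat t_e = 0.707 × 16 = 11.31 mm.
Total length L = 440 mm; A_we = 11.31 × 440 = 4977 mm².
F_nw = 0.6 F_EXX = 0.6 × 430 = 258 MPa.
φR_n = 0.75 × 258 × 4977 × 10⁻³ = 963.1 kN.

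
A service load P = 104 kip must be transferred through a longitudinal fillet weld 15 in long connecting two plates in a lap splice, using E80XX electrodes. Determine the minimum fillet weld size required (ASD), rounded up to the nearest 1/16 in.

E80XX → F_EXX = 80 ksi.
Total weld length L = 15 in.
Required throat t_e = P × Ω / (0.6 F_EXX × L) = 104 × 2.0 / (0.6 × 80 × 15) = 0.2889 in.
Required leg w = t_e / 0.707 = 0.4086 in → use 7/16 in.

w = 7/16 in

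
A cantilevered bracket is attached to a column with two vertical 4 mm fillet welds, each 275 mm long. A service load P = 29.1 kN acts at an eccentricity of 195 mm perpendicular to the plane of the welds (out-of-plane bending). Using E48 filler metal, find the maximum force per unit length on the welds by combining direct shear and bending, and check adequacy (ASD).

f_max ≈ 231 N/mm; adequate

E48XX → F_EXX = 480 MPa.
L_w = 2 × 275 = 550 mm; section modulus (unit throat) S = 2 × L²/6 = 25210 mm².
Direct shear f_v = P/L_w = 29.1×10³/550 = 52.91 N/mm.
Moment M = P × e = 29.1×10³ × 195 = 5674500 N·mm; bending f_b = M/S = 225.1 N/mm.
f_max = √(f_v² + f_b²) = √(52.91² + 225.1²) = 231.2 N/mm.
r_n/Ω = (1/2.0) × 0.6 × 480 × (0.707 × 4) = 407.2 N/mm → adequate.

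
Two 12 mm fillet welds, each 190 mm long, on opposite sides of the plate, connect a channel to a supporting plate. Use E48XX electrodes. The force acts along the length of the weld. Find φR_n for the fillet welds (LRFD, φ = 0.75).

E48XX → F_EXX = 480 MPa.
Effective throat t_e = 0.707 × 12 = 8.484 mm.
Total length L = 380 mm; A_we = 8.484 × 380 = 3224 mm².
F_nw = 0.6 F_EXX = 0.6 × 480 = 288 MPa.
φR_n = 0.75 × 288 × 3224 × 10⁻³ = 696.4 kN.

φR_n ≈ 696 kN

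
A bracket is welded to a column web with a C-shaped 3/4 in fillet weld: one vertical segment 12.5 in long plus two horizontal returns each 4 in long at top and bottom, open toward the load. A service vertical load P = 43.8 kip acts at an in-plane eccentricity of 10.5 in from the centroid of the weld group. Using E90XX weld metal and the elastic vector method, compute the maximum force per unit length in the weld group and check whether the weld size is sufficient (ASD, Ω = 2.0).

E90XX → F_EXX = 90 ksi.
Total weld length L_w = 20.5 in. Treat welds as unit-width lines.
Centroid: x̄ = 2×4×2 / 20.5 = 0.7805 in from the vertical weld.
Polar moment about centroid: J = I_x + I_y = [12.5³/12 + 2×4×6.25²] + [12.5×0.7805² + 2(4³/12 + 4×1.22²)] = 505.4 in³.
Direct shear f_v = P/L_w = 43.8 / 20.5 = 2.137 kip/in (vertical).
Torsion M = P·e = 43.8 × 10.5 = 459.9 kip·in.
Critical point at (x, y) = (3.22, 6.25) from centroid. f_tx = M·y/J = 5.687 kip/in; f_ty = M·x/J = 2.929 kip/in.
Resultant f_max = √[f_tx² + (f_v + f_ty)²] = √[5.687² + (2.137 + 2.929)²] = 7.616 kip/in.
Capacity per unit length: r_n/Ω = (1/2.0) × 0.6 × 90 × (0.707 × 0.75) = 14.32 kip/in.
7.616 ≤ 14.32 → adequate.

f_max ≈ 7.62 kip/in; adequate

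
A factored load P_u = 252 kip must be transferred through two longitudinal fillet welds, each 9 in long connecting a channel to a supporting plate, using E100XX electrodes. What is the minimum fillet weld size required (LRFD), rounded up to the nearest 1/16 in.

E100XX → F_EXX = 100 ksi.
Total weld length L = 18 in.
Required throat t_e = P_u / (φ × 0.6 F_EXX × L) = 252 / (0.75 × 0.6 × 100 × 18) = 0.3111 in.
Required leg w = t_e / 0.707 = 0.44 in → use 1/2 in.

w = 1/2 in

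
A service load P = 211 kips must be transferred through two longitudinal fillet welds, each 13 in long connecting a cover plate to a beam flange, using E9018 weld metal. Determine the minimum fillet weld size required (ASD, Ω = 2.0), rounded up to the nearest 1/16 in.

E90XX → F_EXX = 90 ksi.
Total weld length L = 26 in.
Required throat t_e = P × Ω / (0.6 F_EXX × L) = 211 × 2.0 / (0.6 × 90 × 26) = 0.3006 in.
Required leg w = t_e / 0.707 = 0.4251 in → use 7/16 in.

w = 7/16 in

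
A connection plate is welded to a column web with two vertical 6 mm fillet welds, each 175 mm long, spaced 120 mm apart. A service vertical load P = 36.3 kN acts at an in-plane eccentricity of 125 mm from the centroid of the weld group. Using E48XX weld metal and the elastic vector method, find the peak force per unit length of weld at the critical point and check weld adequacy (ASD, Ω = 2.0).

E48XX → F_EXX = 480 MPa.
Total weld length L_w = 350 mm. Treat welds as unit-width lines.
Polar moment about centroid: J = 2[d³/12 + d(b/2)²] = 2[175³/12 + 175×60²] = 2153000 mm³.
Direct shear f_v = P/L_w = 36.3×10³ / 350 = 103.7 N/mm (vertical).
Torsion M = P·e = 36.3×10³ × 125 = 4537500 N·mm.
Critical point at (x, y) = (60, 87.5) from centroid. f_tx = M·y/J = 184.4 N/mm; f_ty = M·x/J = 126.4 N/mm.
Resultant f_max = √[f_tx² + (f_v + f_ty)²] = √[184.4² + (103.7 + 126.4)²] = 294.9 N/mm.
Capacity per unit length: r_n/Ω = (1/2.0) × 0.6 × 480 × (0.707 × 6) = 610.8 N/mm.
294.9 ≤ 610.8 → adequate.

f_max ≈ 295 N/mm; adequate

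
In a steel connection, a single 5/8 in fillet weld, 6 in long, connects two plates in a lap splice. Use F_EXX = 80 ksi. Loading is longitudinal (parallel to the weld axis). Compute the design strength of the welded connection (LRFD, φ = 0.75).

Effective throat t_e = 0.707 × 0.625 = 0.4419 in.
Total length L = 6 in; A_we = 0.4419 × 6 = 2.651 in².
F_nw = 0.6 F_EXX = 0.6 × 80 = 48 ksi.
φR_n = 0.75 × 48 × 2.651 = 95.44 kips.

φR_n ≈ 95.4 kips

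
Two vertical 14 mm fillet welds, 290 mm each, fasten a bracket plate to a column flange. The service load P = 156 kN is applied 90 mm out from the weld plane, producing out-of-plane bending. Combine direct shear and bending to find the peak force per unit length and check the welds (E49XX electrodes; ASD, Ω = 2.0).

E49XX → F_EXX = 490 MPa.
L_w = 2 × 290 = 580 mm; section modulus (unit throat) S = 2 × L²/6 = 28030 mm².
Direct shear f_v = P/L_w = 156×10³/580 = 269 N/mm.
Moment M = P × e = 156×10³ × 90 = 14040000 N·mm; bending f_b = M/S = 500.8 N/mm.
f_max = √(f_v² + f_b²) = √(269² + 500.8²) = 568.5 N/mm.
r_n/Ω = (1/2.0) × 0.6 × 490 × (0.707 × 14) = 1455 N/mm → adequate.

f_max ≈ 568 N/mm; adequate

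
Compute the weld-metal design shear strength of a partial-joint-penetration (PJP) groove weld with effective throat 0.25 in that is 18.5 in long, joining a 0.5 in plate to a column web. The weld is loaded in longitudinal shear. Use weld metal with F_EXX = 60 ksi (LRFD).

φR_n ≈ 125 kip

Effective throat (given) t_e = 0.25 in.
A_we = 0.25 × 18.5 = 4.625 in².
F_nw = 0.6 F_EXX = 36 ksi.
φR_n = 0.75 × 36 × 4.625 = 124.9 kip.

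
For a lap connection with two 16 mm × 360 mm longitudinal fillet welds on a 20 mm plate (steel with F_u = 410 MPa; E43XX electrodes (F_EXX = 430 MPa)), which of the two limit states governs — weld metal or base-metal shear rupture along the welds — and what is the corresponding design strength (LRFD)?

t_e = 0.707 × 16 = 11.31 mm; L = 720 mm.
Weld metal: φR_n = 0.75 × 0.6 × 430 × 11.31 × 720 × 10⁻³ = 1576 kN.
Base metal (shear rupture): φR_n = 0.75 × 0.6 × 410 × 20 × 720 × 10⁻³ = 2657 kN.
Governing: weld metal.

φR_n ≈ 1580 kN (weld metal governs)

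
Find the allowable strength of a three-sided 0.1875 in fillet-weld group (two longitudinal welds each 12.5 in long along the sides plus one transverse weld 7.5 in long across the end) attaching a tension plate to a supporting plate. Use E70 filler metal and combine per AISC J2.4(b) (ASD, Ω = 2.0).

R_n/Ω ≈ 90.5 kip

E70XX → F_EXX = 70 ksi.
t_e = 0.707 × 0.1875 = 0.1326 in.
R_nwl = 0.6 × 70 × 0.1326 × 25 = 139.2 kip (longitudinal, 2 welds).
R_nwt = 0.6 × 70 × 0.1326 × 7.5 = 41.76 kip (transverse, base value).
(i) R_nwl + R_nwt = 180.9 kip; (ii) 0.85 R_nwl + 1.5 R_nwt = 180.9 kip.
R_n = max = 180.9 kip [governs: (i)]; R_n/Ω = 90.47 kip.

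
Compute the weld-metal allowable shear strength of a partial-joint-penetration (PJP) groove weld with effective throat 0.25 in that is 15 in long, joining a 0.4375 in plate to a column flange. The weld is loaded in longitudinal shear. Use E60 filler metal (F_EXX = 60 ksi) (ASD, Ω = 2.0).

R_n/Ω ≈ 67.5 kips

Effective throat (given) t_e = 0.25 in.
A_we = 0.25 × 15 = 3.75 in².
F_nw = 0.6 F_EXX = 36 ksi.
R_n/Ω = (36 × 3.75) / 2.0 = 67.5 kips.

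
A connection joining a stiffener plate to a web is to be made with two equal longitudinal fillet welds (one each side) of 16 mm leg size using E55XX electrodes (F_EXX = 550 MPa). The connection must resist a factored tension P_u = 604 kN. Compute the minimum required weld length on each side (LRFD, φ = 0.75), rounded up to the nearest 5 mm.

Throat t_e = 0.707 × 16 = 11.31 mm.
φr_n = 0.75 × 0.6 × 550 × 11.31 × 10⁻³ = 2.8 kN/mm.
L_req = P_u / φr_n = 604 / 2.8 = 215.7 mm total.
Per side: 215.7 / 2 = 107.9 mm.
Round up → use L = 110 mm on each side.

L = 110 mm on each side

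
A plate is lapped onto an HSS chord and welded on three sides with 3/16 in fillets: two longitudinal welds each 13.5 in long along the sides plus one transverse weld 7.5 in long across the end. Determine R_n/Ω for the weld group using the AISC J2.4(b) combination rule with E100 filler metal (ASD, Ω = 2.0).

R_n/Ω ≈ 137 kips

E100XX → F_EXX = 100 ksi.
t_e = 0.707 × 0.1875 = 0.1326 in.
R_nwl = 0.6 × 100 × 0.1326 × 27 = 214.8 kips (longitudinal, 2 welds).
R_nwt = 0.6 × 100 × 0.1326 × 7.5 = 59.65 kips (transverse, base value).
(i) R_nwl + R_nwt = 274.4 kips; (ii) 0.85 R_nwl + 1.5 R_nwt = 272 kips.
R_n = max = 274.4 kips [governs: (i)]; R_n/Ω = 137.2 kips.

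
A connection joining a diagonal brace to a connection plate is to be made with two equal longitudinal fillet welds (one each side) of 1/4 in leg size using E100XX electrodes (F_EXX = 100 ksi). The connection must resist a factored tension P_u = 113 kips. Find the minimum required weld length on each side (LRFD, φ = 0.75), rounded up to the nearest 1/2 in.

Throat t_e = 0.707 × 0.25 = 0.1767 in.
φr_n = 0.75 × 0.6 × 100 × 0.1767 = 7.954 kips/in.
L_req = P_u / φr_n = 113 / 7.954 = 14.21 in total.
Per side: 14.21 / 2 = 7.104 in.
Round up → use L = 7.5 in on each side.

L = 7.5 in on each side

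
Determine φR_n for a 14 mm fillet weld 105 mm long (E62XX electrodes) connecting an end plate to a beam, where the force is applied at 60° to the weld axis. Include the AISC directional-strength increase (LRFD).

E62XX → F_EXX = 620 MPa.
t_e = 0.707 × 14 = 9.898 mm; A_we = 9.898 × 105 = 1039 mm².
Directional factor: 1.0 + 0.5 sin^1.5(60°) = 1.403.
F_nw = 0.6 × 620 × 1.403 = 521.9 MPa.
φR_n = 0.75 × 521.9 × 1039 × 10⁻³ = 406.8 kN.

φR_n ≈ 407 kN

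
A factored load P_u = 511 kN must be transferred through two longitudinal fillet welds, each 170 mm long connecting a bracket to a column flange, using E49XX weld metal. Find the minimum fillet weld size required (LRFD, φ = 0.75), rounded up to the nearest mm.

E49XX → F_EXX = 490 MPa.
Total weld length L = 340 mm.
Required throat t_e = P_u / (φ × 0.6 F_EXX × L) = 511 / (0.75 × 0.6 × 490 × 340 × 10⁻³) = 6.816 mm.
Required leg w = t_e / 0.707 = 9.641 mm → use 10 mm.

w = 10 mm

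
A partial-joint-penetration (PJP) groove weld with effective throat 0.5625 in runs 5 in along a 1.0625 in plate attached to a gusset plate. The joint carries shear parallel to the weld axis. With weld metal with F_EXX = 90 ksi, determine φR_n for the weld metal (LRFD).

φR_n ≈ 114 kips

Effective throat (given) t_e = 0.5625 in.
A_we = 0.5625 × 5 = 2.812 in².
F_nw = 0.6 F_EXX = 54 ksi.
φR_n = 0.75 × 54 × 2.812 = 113.9 kips.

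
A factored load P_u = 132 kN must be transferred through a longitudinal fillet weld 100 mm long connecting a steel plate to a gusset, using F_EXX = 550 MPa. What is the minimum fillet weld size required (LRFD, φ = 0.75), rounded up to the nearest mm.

w = 8 mm

Total weld length L = 100 mm.
Required throat t_e = P_u / (φ × 0.6 F_EXX × L) = 132 / (0.75 × 0.6 × 550 × 100 × 10⁻³) = 5.333 mm.
Required leg w = t_e / 0.707 = 7.544 mm → use 8 mm.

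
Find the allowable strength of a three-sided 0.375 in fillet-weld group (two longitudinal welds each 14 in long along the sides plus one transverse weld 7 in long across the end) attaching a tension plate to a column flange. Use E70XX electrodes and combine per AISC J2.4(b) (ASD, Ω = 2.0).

R_n/Ω ≈ 195 kips

E70XX → F_EXX = 70 ksi.
t_e = 0.707 × 0.375 = 0.2651 in.
R_nwl = 0.6 × 70 × 0.2651 × 28 = 311.8 kips (longitudinal, 2 welds).
R_nwt = 0.6 × 70 × 0.2651 × 7 = 77.95 kips (transverse, base value).
(i) R_nwl + R_nwt = 389.7 kips; (ii) 0.85 R_nwl + 1.5 R_nwt = 381.9 kips.
R_n = max = 389.7 kips [governs: (i)]; R_n/Ω = 194.9 kips.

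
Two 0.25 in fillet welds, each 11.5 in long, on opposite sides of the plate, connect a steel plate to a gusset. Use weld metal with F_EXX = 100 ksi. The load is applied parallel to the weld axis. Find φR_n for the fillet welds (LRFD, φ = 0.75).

Effective throat t_e = 0.707 × 0.25 = 0.1767 in.
Total length L = 23 in; A_we = 0.1767 × 23 = 4.065 in².
F_nw = 0.6 F_EXX = 0.6 × 100 = 60 ksi.
φR_n = 0.75 × 60 × 4.065 = 182.9 kip.

φR_n ≈ 183 kip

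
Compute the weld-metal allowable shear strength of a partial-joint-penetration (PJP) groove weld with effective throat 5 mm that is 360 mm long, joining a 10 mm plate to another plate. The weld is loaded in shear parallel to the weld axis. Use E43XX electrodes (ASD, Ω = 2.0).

E43XX → F_EXX = 430 MPa.
Effective throat (given) t_e = 5 mm.
A_we = 5 × 360 = 1800 mm².
F_nw = 0.6 F_EXX = 258 MPa.
R_n/Ω = (258 × 1800) / 2.0 × 10⁻³ = 232.2 kN.

R_n/Ω ≈ 232 kN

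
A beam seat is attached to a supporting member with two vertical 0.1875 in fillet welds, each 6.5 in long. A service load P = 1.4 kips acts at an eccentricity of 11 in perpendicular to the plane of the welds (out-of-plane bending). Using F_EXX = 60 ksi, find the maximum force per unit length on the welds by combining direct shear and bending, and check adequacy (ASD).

f_max ≈ 1.1 kip/in; adequate

L_w = 2 × 6.5 = 13 in; section modulus (unit throat) S = 2 × L²/6 = 14.08 in².
Direct shear f_v = P/L_w = 1.4/13 = 0.1077 kip/in.
Moment M = P × e = 1.4 × 11 = 15.4 kip·in; bending f_b = M/S = 1.093 kip/in.
f_max = √(f_v² + f_b²) = √(0.1077² + 1.093²) = 1.099 kip/in.
r_n/Ω = (1/2.0) × 0.6 × 60 × (0.707 × 0.1875) = 2.386 kip/in → adequate.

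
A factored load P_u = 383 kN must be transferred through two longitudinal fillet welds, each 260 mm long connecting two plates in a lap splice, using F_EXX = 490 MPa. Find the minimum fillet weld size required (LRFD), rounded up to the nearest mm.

Total weld length L = 520 mm.
Required throat t_e = P_u / (φ × 0.6 F_EXX × L) = 383 / (0.75 × 0.6 × 490 × 520 × 10⁻³) = 3.34 mm.
Required leg w = t_e / 0.707 = 4.725 mm → use 5 mm.

w = 5 mm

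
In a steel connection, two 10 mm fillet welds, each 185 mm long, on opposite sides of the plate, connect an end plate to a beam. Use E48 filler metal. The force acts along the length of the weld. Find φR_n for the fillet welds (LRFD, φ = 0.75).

φR_n ≈ 565 kN

E48XX → F_EXX = 480 MPa.
Effective throat t_e = 0.707 × 10 = 7.07 mm.
Total length L = 370 mm; A_we = 7.07 × 370 = 2616 mm².
F_nw = 0.6 F_EXX = 0.6 × 480 = 288 MPa.
φR_n = 0.75 × 288 × 2616 × 10⁻³ = 565 kN.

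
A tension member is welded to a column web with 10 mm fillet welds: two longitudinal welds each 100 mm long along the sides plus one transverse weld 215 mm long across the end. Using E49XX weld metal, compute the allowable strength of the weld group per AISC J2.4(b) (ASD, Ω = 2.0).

E49XX → F_EXX = 490 MPa.
t_e = 0.707 × 10 = 7.07 mm.
R_nwl = 0.6 × 490 × 7.07 × 200 × 10⁻³ = 415.7 kN (longitudinal, 2 welds).
R_nwt = 0.6 × 490 × 7.07 × 215 × 10⁻³ = 446.9 kN (transverse, base value).
(i) R_nwl + R_nwt = 862.6 kN; (ii) 0.85 R_nwl + 1.5 R_nwt = 1024 kN.
R_n = max = 1024 kN [governs: (ii)]; R_n/Ω = 511.9 kN.

R_n/Ω ≈ 512 kN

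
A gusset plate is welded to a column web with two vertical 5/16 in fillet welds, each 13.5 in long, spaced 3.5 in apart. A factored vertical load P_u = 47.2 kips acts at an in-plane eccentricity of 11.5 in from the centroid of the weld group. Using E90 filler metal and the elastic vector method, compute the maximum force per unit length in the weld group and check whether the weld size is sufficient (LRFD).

f_max ≈ 8.29 kip/in; adequate

E90XX → F_EXX = 90 ksi.
Total weld length L_w = 27 in. Treat welds as unit-width lines.
Polar moment about centroid: J = 2[d³/12 + d(b/2)²] = 2[13.5³/12 + 13.5×1.75²] = 492.8 in³.
Direct shear f_v = P/L_w = 47.2 / 27 = 1.748 kip/in (vertical).
Torsion M = P·e = 47.2 × 11.5 = 542.8 kip·in.
Critical point at (x, y) = (1.75, 6.75) from centroid. f_tx = M·y/J = 7.436 kip/in; f_ty = M·x/J = 1.928 kip/in.
Resultant f_max = √[f_tx² + (f_v + f_ty)²] = √[7.436² + (1.748 + 1.928)²] = 8.295 kip/in.
Capacity per unit length: φr_n = 0.75 × 0.6 × 90 × (0.707 × 0.3125) = 8.948 kip/in.
8.295 ≤ 8.948 → adequate.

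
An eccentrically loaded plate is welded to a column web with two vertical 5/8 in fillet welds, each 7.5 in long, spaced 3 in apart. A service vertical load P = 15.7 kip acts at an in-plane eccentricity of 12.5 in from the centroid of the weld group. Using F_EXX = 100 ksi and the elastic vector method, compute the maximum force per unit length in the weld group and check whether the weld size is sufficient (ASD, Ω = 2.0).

Total weld length L_w = 15 in. Treat welds as unit-width lines.
Polar moment about centroid: J = 2[d³/12 + d(b/2)²] = 2[7.5³/12 + 7.5×1.5²] = 104.1 in³.
Direct shear f_v = P/L_w = 15.7 / 15 = 1.047 kip/in (vertical).
Torsion M = P·e = 15.7 × 12.5 = 196.25 kip·in.
Critical point at (x, y) = (1.5, 3.75) from centroid. f_tx = M·y/J = 7.072 kip/in; f_ty = M·x/J = 2.829 kip/in.
Resultant f_max = √[f_tx² + (f_v + f_ty)²] = √[7.072² + (1.047 + 2.829)²] = 8.064 kip/in.
Capacity per unit length: r_n/Ω = (1/2.0) × 0.6 × 100 × (0.707 × 0.625) = 13.26 kip/in.
8.064 ≤ 13.26 → adequate.

f_max ≈ 8.06 kip/in; adequate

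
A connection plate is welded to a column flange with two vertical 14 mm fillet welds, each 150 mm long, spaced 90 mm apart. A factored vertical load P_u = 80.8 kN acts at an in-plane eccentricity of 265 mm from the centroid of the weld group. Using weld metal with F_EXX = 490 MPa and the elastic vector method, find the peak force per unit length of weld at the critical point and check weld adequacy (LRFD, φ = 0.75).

Total weld length L_w = 300 mm. Treat welds as unit-width lines.
Polar moment about centroid: J = 2[d³/12 + d(b/2)²] = 2[150³/12 + 150×45²] = 1170000 mm³.
Direct shear f_v = P/L_w = 80.8×10³ / 300 = 269.3 N/mm (vertical).
Torsion M = P·e = 80.8×10³ × 265 = 21412000 N·mm.
Critical point at (x, y) = (45, 75) from centroid. f_tx = M·y/J = 1373 N/mm; f_ty = M·x/J = 823.5 N/mm.
Resultant f_max = √[f_tx² + (f_v + f_ty)²] = √[1373² + (269.3 + 823.5)²] = 1755 N/mm.
Capacity per unit length: φr_n = 0.75 × 0.6 × 490 × (0.707 × 14) = 2183 N/mm.
1755 ≤ 2183 → adequate.

f_max ≈ 1750 N/mm; adequate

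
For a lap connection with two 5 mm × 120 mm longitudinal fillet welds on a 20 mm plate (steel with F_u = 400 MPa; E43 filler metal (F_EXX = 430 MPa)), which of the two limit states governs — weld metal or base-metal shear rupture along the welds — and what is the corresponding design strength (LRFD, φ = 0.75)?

φR_n ≈ 164 kN (weld metal governs)

t_e = 0.707 × 5 = 3.535 mm; L = 240 mm.
Weld metal: φR_n = 0.75 × 0.6 × 430 × 3.535 × 240 × 10⁻³ = 164.2 kN.
Base metal (shear rupture): φR_n = 0.75 × 0.6 × 400 × 20 × 240 × 10⁻³ = 864 kN.
Governing: weld metal.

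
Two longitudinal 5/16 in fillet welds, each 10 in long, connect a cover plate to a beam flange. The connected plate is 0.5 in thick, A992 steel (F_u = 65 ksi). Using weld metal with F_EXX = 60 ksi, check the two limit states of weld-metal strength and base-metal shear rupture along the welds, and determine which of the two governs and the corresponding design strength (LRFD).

φR_n ≈ 119 kips (weld metal governs)

t_e = 0.707 × 0.3125 = 0.2209 in; L = 20 in.
Weld metal: φR_n = 0.75 × 0.6 × 60 × 0.2209 × 20 = 119.3 kips.
Base metal (shear rupture): φR_n = 0.75 × 0.6 × 65 × 0.5 × 20 = 292.5 kips.
Governing: weld metal.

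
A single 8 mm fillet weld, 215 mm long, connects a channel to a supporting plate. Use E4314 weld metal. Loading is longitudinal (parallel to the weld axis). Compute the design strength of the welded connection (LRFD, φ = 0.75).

φR_n ≈ 235 kN

E43XX → F_EXX = 430 MPa.
Effective throat t_e = 0.707 × 8 = 5.656 mm.
Total length L = 215 mm; A_we = 5.656 × 215 = 1216 mm².
F_nw = 0.6 F_EXX = 0.6 × 430 = 258 MPa.
φR_n = 0.75 × 258 × 1216 × 10⁻³ = 235.3 kN.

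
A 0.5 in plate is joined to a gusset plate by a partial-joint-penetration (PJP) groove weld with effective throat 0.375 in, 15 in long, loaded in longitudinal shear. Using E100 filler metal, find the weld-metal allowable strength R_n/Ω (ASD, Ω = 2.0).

E100XX → F_EXX = 100 ksi.
Effective throat (given) t_e = 0.375 in.
A_we = 0.375 × 15 = 5.625 in².
F_nw = 0.6 F_EXX = 60 ksi.
R_n/Ω = (60 × 5.625) / 2.0 = 168.8 kips.

R_n/Ω ≈ 169 kips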